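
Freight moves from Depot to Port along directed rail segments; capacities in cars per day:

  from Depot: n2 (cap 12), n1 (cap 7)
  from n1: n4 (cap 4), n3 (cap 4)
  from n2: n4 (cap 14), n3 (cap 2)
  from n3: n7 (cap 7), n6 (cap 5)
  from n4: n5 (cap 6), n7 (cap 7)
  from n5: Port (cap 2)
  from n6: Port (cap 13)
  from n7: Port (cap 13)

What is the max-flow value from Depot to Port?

Augment Depot→n1→n3→n6→Port: bottleneck 4, flow now 4.
Augment Depot→n1→n4→n5→Port: bottleneck 2, flow now 6.
Augment Depot→n1→n4→n7→Port: bottleneck 1, flow now 7.
Augment Depot→n2→n3→n6→Port: bottleneck 1, flow now 8.
Augment Depot→n2→n3→n7→Port: bottleneck 1, flow now 9.
Augment Depot→n2→n4→n7→Port: bottleneck 6, flow now 15.
No augmenting path remains; maximum flow = 15.
In the residual graph, reachable from Depot: {Depot, n1, n2, n4, n5}.
Min-cut edges: n1→n3 (4), n2→n3 (2), n4→n7 (7), n5→Port (2); capacity 4 + 2 + 7 + 2 = 15.
This cut is saturated, so no flow can exceed 15.

15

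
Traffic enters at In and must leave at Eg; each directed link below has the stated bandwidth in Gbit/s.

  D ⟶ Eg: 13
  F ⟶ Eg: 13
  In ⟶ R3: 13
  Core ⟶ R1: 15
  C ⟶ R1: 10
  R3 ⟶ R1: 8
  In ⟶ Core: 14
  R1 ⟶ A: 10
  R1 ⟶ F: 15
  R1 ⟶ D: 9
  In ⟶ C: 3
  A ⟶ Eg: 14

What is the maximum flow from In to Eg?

Augment In→C→R1→D→Eg: bottleneck 3, flow now 3.
Augment In→Core→R1→D→Eg: bottleneck 6, flow now 9.
Augment In→Core→R1→F→Eg: bottleneck 8, flow now 17.
Augment In→R3→R1→F→Eg: bottleneck 5, flow now 22.
Augment In→R3→R1→A→Eg: bottleneck 3, flow now 25.
No augmenting path remains; maximum flow = 25.
In the residual graph, reachable from In: {In, R3}.
Min-cut edges: In→C (3), In→Core (14), R3→R1 (8); capacity 3 + 14 + 8 = 25.
This cut is saturated, so no flow can exceed 25.

25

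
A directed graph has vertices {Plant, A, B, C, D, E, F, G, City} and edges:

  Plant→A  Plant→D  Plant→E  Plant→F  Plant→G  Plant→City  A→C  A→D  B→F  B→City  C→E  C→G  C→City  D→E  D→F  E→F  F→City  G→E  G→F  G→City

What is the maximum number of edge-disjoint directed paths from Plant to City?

Assign every edge capacity 1; by Menger, the answer equals the max flow.
Path Plant→City (+1); total 1.
Path Plant→F→City (+1); total 2.
Path Plant→G→City (+1); total 3.
Path Plant→A→C→City (+1); total 4.
No residual Plant→City path; max flow = 4.
Certifying cut of size 4: {F→City, Plant→A, Plant→City, Plant→G}.

4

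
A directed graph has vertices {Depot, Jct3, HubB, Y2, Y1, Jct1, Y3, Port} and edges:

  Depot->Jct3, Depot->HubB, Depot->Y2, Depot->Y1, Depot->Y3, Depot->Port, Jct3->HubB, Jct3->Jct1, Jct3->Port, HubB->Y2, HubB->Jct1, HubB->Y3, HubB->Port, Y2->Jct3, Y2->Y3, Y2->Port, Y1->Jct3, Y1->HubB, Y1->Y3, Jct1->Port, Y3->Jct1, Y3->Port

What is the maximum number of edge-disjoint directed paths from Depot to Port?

6

Assign every edge capacity 1; by Menger, the answer equals the max flow.
Path Depot→Port (+1); total 1.
Path Depot→Jct3→Port (+1); total 2.
Path Depot→HubB→Port (+1); total 3.
Path Depot→Y2→Port (+1); total 4.
Path Depot→Y3→Port (+1); total 5.
Path Depot→Y1→Jct3→Jct1→Port (+1); total 6.
No residual Depot→Port path; max flow = 6.
Certifying cut of size 6: {Depot→HubB, Depot→Jct3, Depot→Port, Depot→Y1, Depot→Y2, Depot→Y3}.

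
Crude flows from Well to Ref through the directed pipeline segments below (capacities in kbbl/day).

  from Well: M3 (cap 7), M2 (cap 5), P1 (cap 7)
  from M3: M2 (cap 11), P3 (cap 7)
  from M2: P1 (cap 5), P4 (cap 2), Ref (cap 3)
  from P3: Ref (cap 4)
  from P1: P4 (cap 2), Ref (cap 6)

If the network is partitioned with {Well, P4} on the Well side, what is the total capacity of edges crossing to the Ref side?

Edges leaving {Well, P4}: Well→M3 (7), Well→M2 (5), Well→P1 (7).
Cut capacity = 7 + 5 + 7 = 19.

19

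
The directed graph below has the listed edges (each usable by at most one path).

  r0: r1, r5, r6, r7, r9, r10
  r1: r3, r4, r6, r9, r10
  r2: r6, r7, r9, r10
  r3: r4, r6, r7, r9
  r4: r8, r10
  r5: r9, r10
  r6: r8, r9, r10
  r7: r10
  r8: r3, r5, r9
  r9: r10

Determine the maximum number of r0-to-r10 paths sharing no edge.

Assign every edge capacity 1; by Menger, the answer equals the max flow.
Path r0→r10 (+1); total 1.
Path r0→r1→r10 (+1); total 2.
Path r0→r5→r10 (+1); total 3.
Path r0→r6→r10 (+1); total 4.
Path r0→r7→r10 (+1); total 5.
Path r0→r9→r10 (+1); total 6.
No residual r0→r10 path; max flow = 6.
Certifying cut of size 6: {r0→r1, r0→r10, r0→r5, r0→r6, r0→r7, r0→r9}.

6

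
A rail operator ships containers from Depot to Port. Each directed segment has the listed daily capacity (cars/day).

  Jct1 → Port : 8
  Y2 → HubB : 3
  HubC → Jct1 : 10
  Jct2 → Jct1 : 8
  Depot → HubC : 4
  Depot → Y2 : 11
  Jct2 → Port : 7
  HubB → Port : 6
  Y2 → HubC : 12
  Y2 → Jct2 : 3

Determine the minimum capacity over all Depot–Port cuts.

14

Augment Depot→Y2→HubB→Port: bottleneck 3, flow now 3.
Augment Depot→Y2→Jct2→Port: bottleneck 3, flow now 6.
Augment Depot→HubC→Jct1→Port: bottleneck 4, flow now 10.
Augment Depot→Y2→HubC→Jct1→Port: bottleneck 4, flow now 14.
No augmenting path remains; maximum flow = 14.
By max-flow min-cut, the minimum cut capacity equals the max flow.
In the residual graph, reachable from Depot: {Depot, Y2, HubC, Jct1}.
Min-cut edges: Y2→HubB (3), Y2→Jct2 (3), Jct1→Port (8); capacity 3 + 3 + 8 = 14.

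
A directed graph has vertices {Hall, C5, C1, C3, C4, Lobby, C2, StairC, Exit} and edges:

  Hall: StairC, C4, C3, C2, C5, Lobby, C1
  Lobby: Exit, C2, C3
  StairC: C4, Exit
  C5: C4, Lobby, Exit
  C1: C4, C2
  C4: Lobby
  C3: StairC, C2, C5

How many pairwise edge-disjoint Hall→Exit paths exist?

Assign every edge capacity 1; by Menger, the answer equals the max flow.
Path Hall→C5→Exit (+1); total 1.
Path Hall→Lobby→Exit (+1); total 2.
Path Hall→StairC→Exit (+1); total 3.
No residual Hall→Exit path; max flow = 3.
Certifying cut of size 3: {C5→Exit, Lobby→Exit, StairC→Exit}.

3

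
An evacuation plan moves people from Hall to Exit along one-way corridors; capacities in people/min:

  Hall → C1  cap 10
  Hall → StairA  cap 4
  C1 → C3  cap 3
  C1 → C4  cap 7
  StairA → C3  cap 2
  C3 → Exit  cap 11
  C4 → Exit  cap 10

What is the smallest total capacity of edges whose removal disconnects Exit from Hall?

12

Augment Hall→C1→C3→Exit: bottleneck 3, flow now 3.
Augment Hall→C1→C4→Exit: bottleneck 7, flow now 10.
Augment Hall→StairA→C3→Exit: bottleneck 2, flow now 12.
No augmenting path remains; maximum flow = 12.
By max-flow min-cut, the minimum cut capacity equals the max flow.
In the residual graph, reachable from Hall: {Hall, StairA}.
Min-cut edges: Hall→C1 (10), StairA→C3 (2); capacity 10 + 2 = 12.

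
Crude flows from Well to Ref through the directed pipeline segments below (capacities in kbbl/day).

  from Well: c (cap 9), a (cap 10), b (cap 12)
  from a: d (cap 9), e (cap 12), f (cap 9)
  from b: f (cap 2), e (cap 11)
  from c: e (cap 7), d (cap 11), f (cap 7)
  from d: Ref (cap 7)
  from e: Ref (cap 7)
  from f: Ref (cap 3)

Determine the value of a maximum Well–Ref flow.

Augment Well→a→d→Ref: bottleneck 7, flow now 7.
Augment Well→a→e→Ref: bottleneck 3, flow now 10.
Augment Well→b→e→Ref: bottleneck 4, flow now 14.
Augment Well→b→f→Ref: bottleneck 2, flow now 16.
Augment Well→c→f→Ref: bottleneck 1, flow now 17.
No augmenting path remains; maximum flow = 17.
In the residual graph, reachable from Well: {Well, a, b, c, d, e, f}.
Min-cut edges: d→Ref (7), e→Ref (7), f→Ref (3); capacity 7 + 7 + 3 = 17.
This cut is saturated, so no flow can exceed 17.

17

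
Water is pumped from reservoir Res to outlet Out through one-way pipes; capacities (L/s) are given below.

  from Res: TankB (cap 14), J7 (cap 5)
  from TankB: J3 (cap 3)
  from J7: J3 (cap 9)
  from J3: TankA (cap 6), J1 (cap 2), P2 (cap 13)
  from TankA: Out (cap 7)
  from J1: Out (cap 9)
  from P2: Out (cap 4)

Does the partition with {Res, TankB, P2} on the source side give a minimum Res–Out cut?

No — its capacity is 12, but the minimum cut has capacity 8.

Given cut capacity: 5 + 3 + 4 = 12.
Augment Res→TankB→J3→TankA→Out: bottleneck 3, flow now 3.
Augment Res→J7→J3→TankA→Out: bottleneck 3, flow now 6.
Augment Res→J7→J3→J1→Out: bottleneck 2, flow now 8.
No augmenting path remains; maximum flow = 8.
In the residual graph, reachable from Res: {Res, TankB}.
Min-cut edges: Res→J7 (5), TankB→J3 (3); capacity 5 + 3 = 8.
Cut capacity 12 exceeds the max flow 8, so it is not minimum.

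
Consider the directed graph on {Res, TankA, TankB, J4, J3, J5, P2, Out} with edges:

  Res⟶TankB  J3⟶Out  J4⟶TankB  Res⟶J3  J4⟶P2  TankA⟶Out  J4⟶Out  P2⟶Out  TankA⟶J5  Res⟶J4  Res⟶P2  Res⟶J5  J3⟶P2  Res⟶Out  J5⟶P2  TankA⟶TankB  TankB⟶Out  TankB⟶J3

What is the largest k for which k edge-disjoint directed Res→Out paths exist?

Assign every edge capacity 1; by Menger, the answer equals the max flow.
Path Res→Out (+1); total 1.
Path Res→TankB→Out (+1); total 2.
Path Res→J4→Out (+1); total 3.
Path Res→J3→Out (+1); total 4.
Path Res→P2→Out (+1); total 5.
No residual Res→Out path; max flow = 5.
Certifying cut of size 5: {P2→Out, Res→J3, Res→J4, Res→Out, Res→TankB}.

5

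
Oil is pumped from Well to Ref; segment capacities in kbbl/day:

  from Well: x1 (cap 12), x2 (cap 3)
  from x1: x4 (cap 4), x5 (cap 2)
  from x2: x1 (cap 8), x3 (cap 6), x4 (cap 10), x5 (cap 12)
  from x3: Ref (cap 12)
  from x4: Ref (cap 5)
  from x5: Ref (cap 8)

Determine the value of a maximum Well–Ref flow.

9

Augment Well→x1→x4→Ref: bottleneck 4, flow now 4.
Augment Well→x1→x5→Ref: bottleneck 2, flow now 6.
Augment Well→x2→x3→Ref: bottleneck 3, flow now 9.
No augmenting path remains; maximum flow = 9.
In the residual graph, reachable from Well: {Well, x1}.
Min-cut edges: Well→x2 (3), x1→x4 (4), x1→x5 (2); capacity 3 + 4 + 2 = 9.
This cut is saturated, so no flow can exceed 9.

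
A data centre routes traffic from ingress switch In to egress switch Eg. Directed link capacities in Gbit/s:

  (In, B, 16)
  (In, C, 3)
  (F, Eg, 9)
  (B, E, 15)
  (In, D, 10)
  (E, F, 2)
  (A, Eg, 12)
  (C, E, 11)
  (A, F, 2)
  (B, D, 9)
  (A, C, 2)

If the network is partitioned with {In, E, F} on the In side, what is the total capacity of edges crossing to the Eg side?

Edges leaving {In, E, F}: In→B (16), In→C (3), In→D (10), F→Eg (9).
Cut capacity = 16 + 3 + 10 + 9 = 38.

38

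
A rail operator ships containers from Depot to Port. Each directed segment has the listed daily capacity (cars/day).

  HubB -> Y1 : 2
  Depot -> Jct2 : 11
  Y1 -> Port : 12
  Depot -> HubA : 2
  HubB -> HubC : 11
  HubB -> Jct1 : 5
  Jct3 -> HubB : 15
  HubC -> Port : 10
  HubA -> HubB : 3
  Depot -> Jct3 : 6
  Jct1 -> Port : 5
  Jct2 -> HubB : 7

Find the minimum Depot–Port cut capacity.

Augment Depot→Jct3→HubB→Jct1→Port: bottleneck 5, flow now 5.
Augment Depot→Jct3→HubB→Y1→Port: bottleneck 1, flow now 6.
Augment Depot→HubA→HubB→Y1→Port: bottleneck 1, flow now 7.
Augment Depot→HubA→HubB→HubC→Port: bottleneck 1, flow now 8.
Augment Depot→Jct2→HubB→HubC→Port: bottleneck 7, flow now 15.
No augmenting path remains; maximum flow = 15.
By max-flow min-cut, the minimum cut capacity equals the max flow.
In the residual graph, reachable from Depot: {Depot, Jct2}.
Min-cut edges: Depot→Jct3 (6), Depot→HubA (2), Jct2→HubB (7); capacity 6 + 2 + 7 = 15.

15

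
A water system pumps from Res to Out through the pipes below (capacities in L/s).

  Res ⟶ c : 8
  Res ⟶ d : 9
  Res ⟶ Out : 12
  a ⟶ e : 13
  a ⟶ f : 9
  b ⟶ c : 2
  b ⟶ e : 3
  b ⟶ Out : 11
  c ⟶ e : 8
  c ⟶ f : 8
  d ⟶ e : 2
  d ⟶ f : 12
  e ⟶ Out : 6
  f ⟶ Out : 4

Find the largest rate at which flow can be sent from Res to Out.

22

Augment Res→Out: bottleneck 12, flow now 12.
Augment Res→c→e→Out: bottleneck 6, flow now 18.
Augment Res→c→f→Out: bottleneck 2, flow now 20.
Augment Res→d→f→Out: bottleneck 2, flow now 22.
No augmenting path remains; maximum flow = 22.
In the residual graph, reachable from Res: {Res, c, d, e, f}.
Min-cut edges: Res→Out (12), e→Out (6), f→Out (4); capacity 12 + 6 + 4 = 22.
This cut is saturated, so no flow can exceed 22.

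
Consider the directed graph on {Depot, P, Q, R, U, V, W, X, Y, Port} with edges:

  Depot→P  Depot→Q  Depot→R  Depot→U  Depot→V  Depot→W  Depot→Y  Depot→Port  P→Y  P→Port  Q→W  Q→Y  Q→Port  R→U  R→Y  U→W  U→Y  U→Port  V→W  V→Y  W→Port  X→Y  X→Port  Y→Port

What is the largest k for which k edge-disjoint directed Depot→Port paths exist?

6

Assign every edge capacity 1; by Menger, the answer equals the max flow.
Path Depot→Port (+1); total 1.
Path Depot→P→Port (+1); total 2.
Path Depot→Q→Port (+1); total 3.
Path Depot→U→Port (+1); total 4.
Path Depot→W→Port (+1); total 5.
Path Depot→Y→Port (+1); total 6.
No residual Depot→Port path; max flow = 6.
Certifying cut of size 6: {Depot→P, Depot→Port, Depot→Q, U→Port, W→Port, Y→Port}.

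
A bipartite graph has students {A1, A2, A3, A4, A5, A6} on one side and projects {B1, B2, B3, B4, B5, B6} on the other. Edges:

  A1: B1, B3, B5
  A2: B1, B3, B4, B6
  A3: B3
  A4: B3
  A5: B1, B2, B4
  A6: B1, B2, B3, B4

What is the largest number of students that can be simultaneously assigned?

5

Unit-capacity flow: source→left, listed edges, right→sink; max matching = max flow.
Augmenting path A1→B1 (+1); matched 1.
Augmenting path A2→B3 (+1); matched 2.
Augmenting path A5→B2 (+1); matched 3.
Augmenting path A6→B4 (+1); matched 4.
Augmenting path A3→B3→A2→B6 (+1); matched 5.
No augmenting path remains; maximum matching = 5.
König certificate: {A1, A2, A5, A6, B3} is a vertex cover of size 5 (every listed pair touches it), so no matching can be larger.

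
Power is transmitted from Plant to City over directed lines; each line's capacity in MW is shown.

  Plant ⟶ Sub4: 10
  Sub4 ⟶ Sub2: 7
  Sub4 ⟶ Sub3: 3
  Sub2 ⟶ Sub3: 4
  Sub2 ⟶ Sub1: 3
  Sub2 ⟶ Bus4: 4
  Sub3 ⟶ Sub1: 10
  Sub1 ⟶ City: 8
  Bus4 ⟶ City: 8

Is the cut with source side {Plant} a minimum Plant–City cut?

Yes — it is a minimum cut (capacity 10).

Given cut capacity: 10 = 10.
Augment Plant→Sub4→Sub2→Sub1→City: bottleneck 3, flow now 3.
Augment Plant→Sub4→Sub2→Bus4→City: bottleneck 4, flow now 7.
Augment Plant→Sub4→Sub3→Sub1→City: bottleneck 3, flow now 10.
No augmenting path remains; maximum flow = 10.
Cut capacity 10 equals the max flow, so it is a minimum cut.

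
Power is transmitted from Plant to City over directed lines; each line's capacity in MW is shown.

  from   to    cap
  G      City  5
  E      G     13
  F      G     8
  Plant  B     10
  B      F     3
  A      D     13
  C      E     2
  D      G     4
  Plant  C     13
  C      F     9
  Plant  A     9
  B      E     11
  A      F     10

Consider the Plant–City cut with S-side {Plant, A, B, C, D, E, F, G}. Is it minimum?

Yes — it is a minimum cut (capacity 5).

Given cut capacity: 5 = 5.
Augment Plant→A→D→G→City: bottleneck 4, flow now 4.
Augment Plant→A→F→G→City: bottleneck 1, flow now 5.
No augmenting path remains; maximum flow = 5.
Cut capacity 5 equals the max flow, so it is a minimum cut.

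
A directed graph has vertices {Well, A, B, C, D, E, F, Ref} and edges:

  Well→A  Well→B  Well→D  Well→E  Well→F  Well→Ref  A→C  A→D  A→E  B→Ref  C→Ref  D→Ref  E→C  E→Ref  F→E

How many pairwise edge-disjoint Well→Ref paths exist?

Assign every edge capacity 1; by Menger, the answer equals the max flow.
Path Well→Ref (+1); total 1.
Path Well→B→Ref (+1); total 2.
Path Well→D→Ref (+1); total 3.
Path Well→E→Ref (+1); total 4.
Path Well→A→C→Ref (+1); total 5.
No residual Well→Ref path; max flow = 5.
Certifying cut of size 5: {C→Ref, D→Ref, E→Ref, Well→B, Well→Ref}.

5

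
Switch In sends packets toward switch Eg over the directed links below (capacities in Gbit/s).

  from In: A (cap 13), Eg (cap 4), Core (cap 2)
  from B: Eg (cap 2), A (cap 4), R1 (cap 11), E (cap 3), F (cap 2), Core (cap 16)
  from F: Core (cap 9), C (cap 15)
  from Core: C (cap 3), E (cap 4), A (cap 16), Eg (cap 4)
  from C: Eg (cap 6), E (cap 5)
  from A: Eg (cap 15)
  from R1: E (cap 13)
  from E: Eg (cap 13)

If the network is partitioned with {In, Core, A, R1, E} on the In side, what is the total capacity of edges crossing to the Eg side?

Edges leaving {In, Core, A, R1, E}: In→Eg (4), Core→C (3), Core→Eg (4), A→Eg (15), E→Eg (13).
Cut capacity = 4 + 3 + 4 + 15 + 13 = 39.

39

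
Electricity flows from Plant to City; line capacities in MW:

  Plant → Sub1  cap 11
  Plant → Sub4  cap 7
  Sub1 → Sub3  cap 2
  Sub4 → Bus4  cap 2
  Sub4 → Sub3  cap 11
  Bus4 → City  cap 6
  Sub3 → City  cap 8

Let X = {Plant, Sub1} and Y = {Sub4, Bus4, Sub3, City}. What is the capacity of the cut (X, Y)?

Edges leaving {Plant, Sub1}: Plant→Sub4 (7), Sub1→Sub3 (2).
Cut capacity = 7 + 2 = 9.

9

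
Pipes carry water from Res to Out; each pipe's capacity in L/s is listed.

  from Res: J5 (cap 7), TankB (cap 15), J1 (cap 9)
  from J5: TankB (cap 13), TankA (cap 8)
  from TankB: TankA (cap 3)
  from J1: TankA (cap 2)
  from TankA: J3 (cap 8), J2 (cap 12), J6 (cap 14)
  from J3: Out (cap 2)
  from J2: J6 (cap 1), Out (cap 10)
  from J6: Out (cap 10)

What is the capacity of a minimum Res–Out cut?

12

Augment Res→J5→TankA→J3→Out: bottleneck 2, flow now 2.
Augment Res→J5→TankA→J2→Out: bottleneck 5, flow now 7.
Augment Res→TankB→TankA→J2→Out: bottleneck 3, flow now 10.
Augment Res→J1→TankA→J2→Out: bottleneck 2, flow now 12.
No augmenting path remains; maximum flow = 12.
By max-flow min-cut, the minimum cut capacity equals the max flow.
In the residual graph, reachable from Res: {Res, TankB, J1}.
Min-cut edges: Res→J5 (7), TankB→TankA (3), J1→TankA (2); capacity 7 + 3 + 2 = 12.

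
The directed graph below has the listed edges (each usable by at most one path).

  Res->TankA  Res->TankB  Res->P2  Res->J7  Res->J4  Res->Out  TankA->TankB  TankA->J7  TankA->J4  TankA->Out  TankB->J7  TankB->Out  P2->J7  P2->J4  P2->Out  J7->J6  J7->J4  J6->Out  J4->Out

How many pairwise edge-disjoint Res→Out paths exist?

Assign every edge capacity 1; by Menger, the answer equals the max flow.
Path Res→Out (+1); total 1.
Path Res→TankA→Out (+1); total 2.
Path Res→TankB→Out (+1); total 3.
Path Res→P2→Out (+1); total 4.
Path Res→J4→Out (+1); total 5.
Path Res→J7→J6→Out (+1); total 6.
No residual Res→Out path; max flow = 6.
Certifying cut of size 6: {Res→J4, Res→J7, Res→Out, Res→P2, Res→TankA, Res→TankB}.

6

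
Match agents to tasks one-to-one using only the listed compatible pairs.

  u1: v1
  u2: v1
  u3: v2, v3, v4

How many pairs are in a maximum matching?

Unit-capacity flow: source→left, listed edges, right→sink; max matching = max flow.
Augmenting path u1→v1 (+1); matched 1.
Augmenting path u3→v2 (+1); matched 2.
No augmenting path remains; maximum matching = 2.
König certificate: {u3, v1} is a vertex cover of size 2 (every listed pair touches it), so no matching can be larger.

2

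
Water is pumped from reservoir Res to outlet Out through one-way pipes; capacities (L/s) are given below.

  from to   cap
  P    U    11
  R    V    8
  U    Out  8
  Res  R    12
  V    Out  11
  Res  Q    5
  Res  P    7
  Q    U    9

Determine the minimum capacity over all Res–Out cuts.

Augment Res→P→U→Out: bottleneck 7, flow now 7.
Augment Res→Q→U→Out: bottleneck 1, flow now 8.
Augment Res→R→V→Out: bottleneck 8, flow now 16.
No augmenting path remains; maximum flow = 16.
By max-flow min-cut, the minimum cut capacity equals the max flow.
In the residual graph, reachable from Res: {Res, P, Q, R, U}.
Min-cut edges: R→V (8), U→Out (8); capacity 8 + 8 = 16.

16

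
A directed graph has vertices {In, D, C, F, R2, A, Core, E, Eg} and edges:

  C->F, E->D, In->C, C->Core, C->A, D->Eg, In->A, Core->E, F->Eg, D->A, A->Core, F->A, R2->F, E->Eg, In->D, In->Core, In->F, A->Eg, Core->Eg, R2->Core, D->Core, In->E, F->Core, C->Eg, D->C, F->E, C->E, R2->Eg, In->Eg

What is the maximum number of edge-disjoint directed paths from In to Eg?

Assign every edge capacity 1; by Menger, the answer equals the max flow.
Path In→Eg (+1); total 1.
Path In→D→Eg (+1); total 2.
Path In→C→Eg (+1); total 3.
Path In→F→Eg (+1); total 4.
Path In→A→Eg (+1); total 5.
Path In→Core→Eg (+1); total 6.
Path In→E→Eg (+1); total 7.
No residual In→Eg path; max flow = 7.
Certifying cut of size 7: {In→A, In→C, In→Core, In→D, In→E, In→Eg, In→F}.

7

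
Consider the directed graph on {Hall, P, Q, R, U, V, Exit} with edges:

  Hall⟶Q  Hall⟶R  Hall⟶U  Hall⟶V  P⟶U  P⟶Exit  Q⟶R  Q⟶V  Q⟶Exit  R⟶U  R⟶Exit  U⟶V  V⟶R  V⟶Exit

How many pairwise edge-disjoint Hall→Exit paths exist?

Assign every edge capacity 1; by Menger, the answer equals the max flow.
Path Hall→Q→Exit (+1); total 1.
Path Hall→R→Exit (+1); total 2.
Path Hall→V→Exit (+1); total 3.
No residual Hall→Exit path; max flow = 3.
Certifying cut of size 3: {Hall→Q, R→Exit, V→Exit}.

3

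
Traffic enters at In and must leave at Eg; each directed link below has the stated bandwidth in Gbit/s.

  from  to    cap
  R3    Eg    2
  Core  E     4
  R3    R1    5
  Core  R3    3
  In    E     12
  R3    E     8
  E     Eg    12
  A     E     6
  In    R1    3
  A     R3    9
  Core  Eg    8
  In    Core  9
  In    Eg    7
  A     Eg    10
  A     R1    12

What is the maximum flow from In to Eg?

28

Augment In→Eg: bottleneck 7, flow now 7.
Augment In→Core→Eg: bottleneck 8, flow now 15.
Augment In→E→Eg: bottleneck 12, flow now 27.
Augment In→Core→R3→Eg: bottleneck 1, flow now 28.
No augmenting path remains; maximum flow = 28.
In the residual graph, reachable from In: {In, R1}.
Min-cut edges: In→Core (9), In→E (12), In→Eg (7); capacity 9 + 12 + 7 = 28.
This cut is saturated, so no flow can exceed 28.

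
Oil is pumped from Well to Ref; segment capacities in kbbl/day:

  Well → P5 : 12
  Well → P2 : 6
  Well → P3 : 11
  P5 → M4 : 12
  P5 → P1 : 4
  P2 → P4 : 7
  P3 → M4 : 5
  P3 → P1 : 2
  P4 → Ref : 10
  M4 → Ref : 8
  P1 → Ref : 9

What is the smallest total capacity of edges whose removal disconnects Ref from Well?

Augment Well→P5→M4→Ref: bottleneck 8, flow now 8.
Augment Well→P5→P1→Ref: bottleneck 4, flow now 12.
Augment Well→P2→P4→Ref: bottleneck 6, flow now 18.
Augment Well→P3→P1→Ref: bottleneck 2, flow now 20.
No augmenting path remains; maximum flow = 20.
By max-flow min-cut, the minimum cut capacity equals the max flow.
In the residual graph, reachable from Well: {Well, P5, P3, M4}.
Min-cut edges: Well→P2 (6), P5→P1 (4), P3→P1 (2), M4→Ref (8); capacity 6 + 4 + 2 + 8 = 20.

20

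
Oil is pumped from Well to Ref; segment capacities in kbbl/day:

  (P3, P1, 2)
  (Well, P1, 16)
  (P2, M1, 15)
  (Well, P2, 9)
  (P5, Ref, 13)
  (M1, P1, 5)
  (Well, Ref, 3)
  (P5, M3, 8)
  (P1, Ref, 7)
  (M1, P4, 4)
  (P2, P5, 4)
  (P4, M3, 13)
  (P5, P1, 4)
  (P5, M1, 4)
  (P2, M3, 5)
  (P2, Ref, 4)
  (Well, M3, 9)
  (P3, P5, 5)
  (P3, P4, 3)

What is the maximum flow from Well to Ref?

18

Augment Well→Ref: bottleneck 3, flow now 3.
Augment Well→P2→Ref: bottleneck 4, flow now 7.
Augment Well→P1→Ref: bottleneck 7, flow now 14.
Augment Well→P2→P5→Ref: bottleneck 4, flow now 18.
No augmenting path remains; maximum flow = 18.
In the residual graph, reachable from Well: {Well, P2, M1, P4, P1, M3}.
Min-cut edges: Well→Ref (3), P2→P5 (4), P2→Ref (4), P1→Ref (7); capacity 3 + 4 + 4 + 7 = 18.
This cut is saturated, so no flow can exceed 18.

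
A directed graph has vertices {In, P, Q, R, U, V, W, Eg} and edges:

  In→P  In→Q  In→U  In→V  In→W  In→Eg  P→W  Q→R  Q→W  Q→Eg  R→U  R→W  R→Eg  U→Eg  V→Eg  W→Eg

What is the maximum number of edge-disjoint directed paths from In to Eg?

Assign every edge capacity 1; by Menger, the answer equals the max flow.
Path In→Eg (+1); total 1.
Path In→Q→Eg (+1); total 2.
Path In→U→Eg (+1); total 3.
Path In→V→Eg (+1); total 4.
Path In→W→Eg (+1); total 5.
No residual In→Eg path; max flow = 5.
Certifying cut of size 5: {In→Eg, In→Q, In→U, In→V, W→Eg}.

5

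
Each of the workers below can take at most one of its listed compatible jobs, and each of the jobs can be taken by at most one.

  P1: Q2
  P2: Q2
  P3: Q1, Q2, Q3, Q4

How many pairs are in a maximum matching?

2

Unit-capacity flow: source→left, listed edges, right→sink; max matching = max flow.
Augmenting path P1→Q2 (+1); matched 1.
Augmenting path P3→Q1 (+1); matched 2.
No augmenting path remains; maximum matching = 2.
König certificate: {P3, Q2} is a vertex cover of size 2 (every listed pair touches it), so no matching can be larger.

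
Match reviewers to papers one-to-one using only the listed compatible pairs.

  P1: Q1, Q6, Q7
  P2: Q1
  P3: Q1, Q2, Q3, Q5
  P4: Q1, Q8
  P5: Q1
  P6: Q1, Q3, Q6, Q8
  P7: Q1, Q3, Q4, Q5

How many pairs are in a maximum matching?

6

Unit-capacity flow: source→left, listed edges, right→sink; max matching = max flow.
Augmenting path P1→Q1 (+1); matched 1.
Augmenting path P3→Q2 (+1); matched 2.
Augmenting path P4→Q8 (+1); matched 3.
Augmenting path P6→Q3 (+1); matched 4.
Augmenting path P7→Q4 (+1); matched 5.
Augmenting path P2→Q1→P1→Q6 (+1); matched 6.
No augmenting path remains; maximum matching = 6.
König certificate: {P1, P3, P4, P6, P7, Q1} is a vertex cover of size 6 (every listed pair touches it), so no matching can be larger.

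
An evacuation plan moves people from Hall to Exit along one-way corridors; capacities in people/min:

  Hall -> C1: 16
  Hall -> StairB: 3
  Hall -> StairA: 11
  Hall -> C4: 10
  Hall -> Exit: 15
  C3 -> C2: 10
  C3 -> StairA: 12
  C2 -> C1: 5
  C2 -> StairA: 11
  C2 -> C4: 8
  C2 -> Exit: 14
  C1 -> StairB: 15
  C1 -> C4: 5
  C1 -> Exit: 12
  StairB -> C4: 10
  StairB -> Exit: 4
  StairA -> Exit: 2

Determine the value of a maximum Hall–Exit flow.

33

Augment Hall→Exit: bottleneck 15, flow now 15.
Augment Hall→C1→Exit: bottleneck 12, flow now 27.
Augment Hall→StairB→Exit: bottleneck 3, flow now 30.
Augment Hall→StairA→Exit: bottleneck 2, flow now 32.
Augment Hall→C1→StairB→Exit: bottleneck 1, flow now 33.
No augmenting path remains; maximum flow = 33.
In the residual graph, reachable from Hall: {Hall, C1, StairB, StairA, C4}.
Min-cut edges: Hall→Exit (15), C1→Exit (12), StairB→Exit (4), StairA→Exit (2); capacity 15 + 12 + 4 + 2 = 33.
This cut is saturated, so no flow can exceed 33.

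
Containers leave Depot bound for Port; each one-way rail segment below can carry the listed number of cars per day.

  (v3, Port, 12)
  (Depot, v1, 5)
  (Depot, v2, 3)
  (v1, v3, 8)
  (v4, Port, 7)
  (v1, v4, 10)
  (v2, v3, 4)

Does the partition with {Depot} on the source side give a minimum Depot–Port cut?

Yes — it is a minimum cut (capacity 8).

Given cut capacity: 5 + 3 = 8.
Augment Depot→v1→v3→Port: bottleneck 5, flow now 5.
Augment Depot→v2→v3→Port: bottleneck 3, flow now 8.
No augmenting path remains; maximum flow = 8.
Cut capacity 8 equals the max flow, so it is a minimum cut.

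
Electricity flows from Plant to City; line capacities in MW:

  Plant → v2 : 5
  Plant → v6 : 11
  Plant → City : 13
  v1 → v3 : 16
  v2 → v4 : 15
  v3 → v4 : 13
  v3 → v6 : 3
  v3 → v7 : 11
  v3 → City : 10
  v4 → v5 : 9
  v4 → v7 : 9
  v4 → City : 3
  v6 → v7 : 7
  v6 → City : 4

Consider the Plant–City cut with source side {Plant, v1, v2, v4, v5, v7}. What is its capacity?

Edges leaving {Plant, v1, v2, v4, v5, v7}: Plant→v6 (11), Plant→City (13), v1→v3 (16), v4→City (3).
Cut capacity = 11 + 13 + 16 + 3 = 43.

43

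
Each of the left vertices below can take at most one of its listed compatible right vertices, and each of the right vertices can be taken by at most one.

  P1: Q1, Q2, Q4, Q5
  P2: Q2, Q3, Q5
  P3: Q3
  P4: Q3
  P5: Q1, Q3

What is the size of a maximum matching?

Unit-capacity flow: source→left, listed edges, right→sink; max matching = max flow.
Augmenting path P1→Q1 (+1); matched 1.
Augmenting path P2→Q2 (+1); matched 2.
Augmenting path P3→Q3 (+1); matched 3.
Augmenting path P5→Q1→P1→Q4 (+1); matched 4.
No augmenting path remains; maximum matching = 4.
König certificate: {P1, P2, P5, Q3} is a vertex cover of size 4 (every listed pair touches it), so no matching can be larger.

4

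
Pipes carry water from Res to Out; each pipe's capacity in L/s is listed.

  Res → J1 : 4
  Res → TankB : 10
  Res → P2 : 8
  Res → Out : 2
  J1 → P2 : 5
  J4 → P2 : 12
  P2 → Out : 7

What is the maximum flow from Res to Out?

9

Augment Res→Out: bottleneck 2, flow now 2.
Augment Res→P2→Out: bottleneck 7, flow now 9.
No augmenting path remains; maximum flow = 9.
In the residual graph, reachable from Res: {Res, J1, TankB, P2}.
Min-cut edges: Res→Out (2), P2→Out (7); capacity 2 + 7 = 9.
This cut is saturated, so no flow can exceed 9.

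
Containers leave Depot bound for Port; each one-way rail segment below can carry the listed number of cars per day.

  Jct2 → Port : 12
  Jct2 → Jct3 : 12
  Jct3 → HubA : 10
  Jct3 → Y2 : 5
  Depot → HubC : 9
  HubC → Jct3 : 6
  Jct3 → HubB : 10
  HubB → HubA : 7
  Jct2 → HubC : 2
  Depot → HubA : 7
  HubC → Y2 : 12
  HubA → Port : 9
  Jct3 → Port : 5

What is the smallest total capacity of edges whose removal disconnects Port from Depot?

Augment Depot→HubA→Port: bottleneck 7, flow now 7.
Augment Depot→HubC→Jct3→Port: bottleneck 5, flow now 12.
Augment Depot→HubC→Jct3→HubA→Port: bottleneck 1, flow now 13.
No augmenting path remains; maximum flow = 13.
By max-flow min-cut, the minimum cut capacity equals the max flow.
In the residual graph, reachable from Depot: {Depot, HubC, Y2}.
Min-cut edges: Depot→HubA (7), HubC→Jct3 (6); capacity 7 + 6 = 13.

13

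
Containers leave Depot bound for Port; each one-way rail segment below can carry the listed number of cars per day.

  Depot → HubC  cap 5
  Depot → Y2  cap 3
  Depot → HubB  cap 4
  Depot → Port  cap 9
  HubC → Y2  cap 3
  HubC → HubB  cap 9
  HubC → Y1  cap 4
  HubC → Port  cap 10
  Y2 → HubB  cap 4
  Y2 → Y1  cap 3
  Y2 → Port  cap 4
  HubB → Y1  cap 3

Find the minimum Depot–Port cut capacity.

Augment Depot→Port: bottleneck 9, flow now 9.
Augment Depot→HubC→Port: bottleneck 5, flow now 14.
Augment Depot→Y2→Port: bottleneck 3, flow now 17.
No augmenting path remains; maximum flow = 17.
By max-flow min-cut, the minimum cut capacity equals the max flow.
In the residual graph, reachable from Depot: {Depot, HubB, Y1}.
Min-cut edges: Depot→HubC (5), Depot→Y2 (3), Depot→Port (9); capacity 5 + 3 + 9 = 17.

17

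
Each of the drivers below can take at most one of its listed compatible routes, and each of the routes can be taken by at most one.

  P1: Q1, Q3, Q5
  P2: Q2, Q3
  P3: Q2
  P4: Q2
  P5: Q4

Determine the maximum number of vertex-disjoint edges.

Unit-capacity flow: source→left, listed edges, right→sink; max matching = max flow.
Augmenting path P1→Q1 (+1); matched 1.
Augmenting path P2→Q2 (+1); matched 2.
Augmenting path P5→Q4 (+1); matched 3.
Augmenting path P3→Q2→P2→Q3 (+1); matched 4.
No augmenting path remains; maximum matching = 4.
König certificate: {P1, P2, P5, Q2} is a vertex cover of size 4 (every listed pair touches it), so no matching can be larger.

4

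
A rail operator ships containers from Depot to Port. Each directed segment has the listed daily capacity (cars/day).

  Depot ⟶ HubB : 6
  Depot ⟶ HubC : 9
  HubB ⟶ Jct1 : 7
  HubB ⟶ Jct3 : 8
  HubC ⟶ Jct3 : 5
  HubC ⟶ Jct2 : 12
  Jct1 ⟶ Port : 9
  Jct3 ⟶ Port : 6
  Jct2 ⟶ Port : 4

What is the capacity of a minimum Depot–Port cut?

Augment Depot→HubB→Jct1→Port: bottleneck 6, flow now 6.
Augment Depot→HubC→Jct3→Port: bottleneck 5, flow now 11.
Augment Depot→HubC→Jct2→Port: bottleneck 4, flow now 15.
No augmenting path remains; maximum flow = 15.
By max-flow min-cut, the minimum cut capacity equals the max flow.
In the residual graph, reachable from Depot: {Depot}.
Min-cut edges: Depot→HubB (6), Depot→HubC (9); capacity 6 + 9 = 15.

15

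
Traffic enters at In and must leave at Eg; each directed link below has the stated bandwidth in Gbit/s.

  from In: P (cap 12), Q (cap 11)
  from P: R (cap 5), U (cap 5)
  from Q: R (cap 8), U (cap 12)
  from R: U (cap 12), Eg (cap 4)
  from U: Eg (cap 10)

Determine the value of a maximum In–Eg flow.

Augment In→P→R→Eg: bottleneck 4, flow now 4.
Augment In→P→U→Eg: bottleneck 5, flow now 9.
Augment In→Q→U→Eg: bottleneck 5, flow now 14.
No augmenting path remains; maximum flow = 14.
In the residual graph, reachable from In: {In, P, Q, R, U}.
Min-cut edges: R→Eg (4), U→Eg (10); capacity 4 + 10 = 14.
This cut is saturated, so no flow can exceed 14.

14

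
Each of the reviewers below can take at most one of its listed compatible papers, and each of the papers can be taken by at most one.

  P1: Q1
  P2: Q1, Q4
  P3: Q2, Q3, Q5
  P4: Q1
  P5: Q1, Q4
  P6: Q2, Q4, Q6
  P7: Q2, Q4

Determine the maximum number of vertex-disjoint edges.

5

Unit-capacity flow: source→left, listed edges, right→sink; max matching = max flow.
Augmenting path P1→Q1 (+1); matched 1.
Augmenting path P2→Q4 (+1); matched 2.
Augmenting path P3→Q2 (+1); matched 3.
Augmenting path P6→Q6 (+1); matched 4.
Augmenting path P7→Q2→P3→Q3 (+1); matched 5.
No augmenting path remains; maximum matching = 5.
König certificate: {P3, P6, P7, Q1, Q4} is a vertex cover of size 5 (every listed pair touches it), so no matching can be larger.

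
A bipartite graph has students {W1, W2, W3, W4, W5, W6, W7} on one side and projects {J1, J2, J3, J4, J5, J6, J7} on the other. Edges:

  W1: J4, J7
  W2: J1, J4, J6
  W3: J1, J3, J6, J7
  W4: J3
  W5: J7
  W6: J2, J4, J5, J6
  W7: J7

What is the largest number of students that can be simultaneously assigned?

6

Unit-capacity flow: source→left, listed edges, right→sink; max matching = max flow.
Augmenting path W1→J4 (+1); matched 1.
Augmenting path W2→J1 (+1); matched 2.
Augmenting path W3→J3 (+1); matched 3.
Augmenting path W5→J7 (+1); matched 4.
Augmenting path W6→J2 (+1); matched 5.
Augmenting path W4→J3→W3→J6 (+1); matched 6.
No augmenting path remains; maximum matching = 6.
König certificate: {W1, W2, W3, W4, W6, J7} is a vertex cover of size 6 (every listed pair touches it), so no matching can be larger.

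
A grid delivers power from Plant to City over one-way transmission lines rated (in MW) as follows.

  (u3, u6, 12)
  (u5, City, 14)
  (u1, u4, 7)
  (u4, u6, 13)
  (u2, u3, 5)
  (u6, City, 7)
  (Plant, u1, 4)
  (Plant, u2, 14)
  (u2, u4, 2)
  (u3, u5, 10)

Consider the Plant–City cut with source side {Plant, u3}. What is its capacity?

40

Edges leaving {Plant, u3}: Plant→u1 (4), Plant→u2 (14), u3→u5 (10), u3→u6 (12).
Cut capacity = 4 + 14 + 10 + 12 = 40.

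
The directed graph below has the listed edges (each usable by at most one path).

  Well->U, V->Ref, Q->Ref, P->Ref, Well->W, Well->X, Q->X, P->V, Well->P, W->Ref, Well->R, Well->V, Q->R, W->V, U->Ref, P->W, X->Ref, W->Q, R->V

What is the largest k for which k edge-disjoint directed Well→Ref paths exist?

5

Assign every edge capacity 1; by Menger, the answer equals the max flow.
Path Well→P→Ref (+1); total 1.
Path Well→U→Ref (+1); total 2.
Path Well→V→Ref (+1); total 3.
Path Well→W→Ref (+1); total 4.
Path Well→X→Ref (+1); total 5.
No residual Well→Ref path; max flow = 5.
Certifying cut of size 5: {V→Ref, Well→P, Well→U, Well→W, Well→X}.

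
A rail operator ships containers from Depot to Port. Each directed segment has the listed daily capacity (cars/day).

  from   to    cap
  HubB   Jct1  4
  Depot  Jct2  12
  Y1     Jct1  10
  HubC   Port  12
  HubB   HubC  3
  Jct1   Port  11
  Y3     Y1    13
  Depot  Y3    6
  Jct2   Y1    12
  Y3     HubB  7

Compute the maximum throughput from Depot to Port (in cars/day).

Augment Depot→Y3→Y1→Jct1→Port: bottleneck 6, flow now 6.
Augment Depot→Jct2→Y1→Jct1→Port: bottleneck 4, flow now 10.
Augment Depot→Jct2→Y1→Y3→HubB→Jct1→Port: bottleneck 1, flow now 11. (uses reverse residual edge)
Augment Depot→Jct2→Y1→Y3→HubB→HubC→Port: bottleneck 3, flow now 14. (uses reverse residual edge)
No augmenting path remains; maximum flow = 14.
In the residual graph, reachable from Depot: {Depot, Y3, Jct2, Y1, HubB, Jct1}.
Min-cut edges: HubB→HubC (3), Jct1→Port (11); capacity 3 + 11 = 14.
This cut is saturated, so no flow can exceed 14.

14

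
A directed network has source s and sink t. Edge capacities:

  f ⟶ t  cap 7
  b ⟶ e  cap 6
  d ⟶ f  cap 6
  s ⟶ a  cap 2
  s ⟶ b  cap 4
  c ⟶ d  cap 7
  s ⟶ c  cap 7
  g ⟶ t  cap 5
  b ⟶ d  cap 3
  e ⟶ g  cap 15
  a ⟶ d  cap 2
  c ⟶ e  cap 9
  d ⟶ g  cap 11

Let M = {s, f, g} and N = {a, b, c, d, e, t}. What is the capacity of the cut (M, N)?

Edges leaving {s, f, g}: s→a (2), s→b (4), s→c (7), f→t (7), g→t (5).
Cut capacity = 2 + 4 + 7 + 7 + 5 = 25.

25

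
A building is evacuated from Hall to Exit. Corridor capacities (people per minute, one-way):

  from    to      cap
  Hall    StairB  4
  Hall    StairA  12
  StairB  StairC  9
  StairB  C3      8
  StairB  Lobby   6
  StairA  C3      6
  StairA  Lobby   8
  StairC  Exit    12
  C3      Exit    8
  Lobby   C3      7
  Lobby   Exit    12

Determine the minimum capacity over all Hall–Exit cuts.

16

Augment Hall→StairB→StairC→Exit: bottleneck 4, flow now 4.
Augment Hall→StairA→C3→Exit: bottleneck 6, flow now 10.
Augment Hall→StairA→Lobby→Exit: bottleneck 6, flow now 16.
No augmenting path remains; maximum flow = 16.
By max-flow min-cut, the minimum cut capacity equals the max flow.
In the residual graph, reachable from Hall: {Hall}.
Min-cut edges: Hall→StairB (4), Hall→StairA (12); capacity 4 + 12 = 16.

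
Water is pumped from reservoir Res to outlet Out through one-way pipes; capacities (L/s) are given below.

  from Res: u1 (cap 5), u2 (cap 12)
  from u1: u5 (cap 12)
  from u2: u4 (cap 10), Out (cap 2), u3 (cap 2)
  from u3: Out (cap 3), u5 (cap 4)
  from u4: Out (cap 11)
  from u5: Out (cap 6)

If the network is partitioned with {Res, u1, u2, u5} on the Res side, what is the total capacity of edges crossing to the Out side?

Edges leaving {Res, u1, u2, u5}: u2→u3 (2), u2→u4 (10), u2→Out (2), u5→Out (6).
Cut capacity = 2 + 10 + 2 + 6 = 20.

20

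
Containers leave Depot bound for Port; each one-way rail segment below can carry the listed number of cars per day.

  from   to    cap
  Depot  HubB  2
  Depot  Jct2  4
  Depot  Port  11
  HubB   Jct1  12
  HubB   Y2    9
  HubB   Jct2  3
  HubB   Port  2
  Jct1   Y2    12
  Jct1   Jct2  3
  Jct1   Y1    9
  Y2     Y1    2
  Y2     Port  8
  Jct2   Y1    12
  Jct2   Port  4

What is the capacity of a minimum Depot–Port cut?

Augment Depot→Port: bottleneck 11, flow now 11.
Augment Depot→HubB→Port: bottleneck 2, flow now 13.
Augment Depot→Jct2→Port: bottleneck 4, flow now 17.
No augmenting path remains; maximum flow = 17.
By max-flow min-cut, the minimum cut capacity equals the max flow.
In the residual graph, reachable from Depot: {Depot}.
Min-cut edges: Depot→HubB (2), Depot→Jct2 (4), Depot→Port (11); capacity 2 + 4 + 11 = 17.

17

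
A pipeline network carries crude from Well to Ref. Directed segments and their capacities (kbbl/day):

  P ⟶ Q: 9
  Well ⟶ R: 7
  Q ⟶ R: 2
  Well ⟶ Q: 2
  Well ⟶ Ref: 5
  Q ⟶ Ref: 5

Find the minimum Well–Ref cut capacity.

7

Augment Well→Ref: bottleneck 5, flow now 5.
Augment Well→Q→Ref: bottleneck 2, flow now 7.
No augmenting path remains; maximum flow = 7.
By max-flow min-cut, the minimum cut capacity equals the max flow.
In the residual graph, reachable from Well: {Well, R}.
Min-cut edges: Well→Q (2), Well→Ref (5); capacity 2 + 5 = 7.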